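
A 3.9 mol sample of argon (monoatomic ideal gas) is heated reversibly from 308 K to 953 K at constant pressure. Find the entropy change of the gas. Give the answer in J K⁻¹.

At constant pressure, ΔS = nC_p ln(T₂/T₁) with C_p = 5R/2 = 20.79 J mol⁻¹ K⁻¹.
ΔS = 3.9 × 20.79 × ln(953/308) = 91.6 J/K.

ΔS = 91.6 J/K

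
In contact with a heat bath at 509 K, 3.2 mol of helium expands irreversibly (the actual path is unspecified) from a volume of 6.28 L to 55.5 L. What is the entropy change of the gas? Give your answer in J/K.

Entropy is a state function, so ΔS_gas depends only on the end states.
For an isothermal ideal gas ΔS_gas = nR ln(V₂/V₁) = 3.2 × 8.314 × ln(55.5/6.28) = 58 J/K.

ΔS_gas = 58 J/K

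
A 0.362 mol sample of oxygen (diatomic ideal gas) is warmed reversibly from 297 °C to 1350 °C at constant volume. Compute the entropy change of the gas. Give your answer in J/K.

In kelvin: T₁ = 570.15 K, T₂ = 1623.15 K. At constant volume, ΔS = nC_V ln(T₂/T₁) with C_V = 5R/2 = 20.79 J mol⁻¹ K⁻¹.
ΔS = 0.362 × 20.79 × ln(1623.15/570.15) = 7.87 J/K.

ΔS = 7.87 J/K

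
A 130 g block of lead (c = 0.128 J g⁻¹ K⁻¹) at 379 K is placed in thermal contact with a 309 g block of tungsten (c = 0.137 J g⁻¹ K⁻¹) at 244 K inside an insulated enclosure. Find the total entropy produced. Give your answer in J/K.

ΔS_total = 1.23 J/K

Energy balance: T_f = (m₁c₁T₁ + m₂c₂T₂)/(m₁c₁ + m₂c₂) = 282.09 K.
ΔS₁ = m₁c₁ ln(T_f/T₁) = 16.64 × ln(282.09/379) = -4.914 J/K.
ΔS₂ = m₂c₂ ln(T_f/T₂) = 42.333 × ln(282.09/244) = 6.141 J/K.
ΔS_total = -4.914 + 6.141 = 1.23 J/K.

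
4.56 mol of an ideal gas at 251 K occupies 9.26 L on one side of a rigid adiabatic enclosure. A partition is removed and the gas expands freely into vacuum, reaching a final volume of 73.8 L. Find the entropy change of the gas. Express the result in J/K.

For an ideal gas in free expansion Q = 0 and W = 0, so T is unchanged.
Entropy is a state function; using a reversible isothermal path, ΔS_gas = nR ln(V₂/V₁) = 4.56 × 8.314 × ln(73.8/9.26) = 78.7 J/K.

ΔS_gas = 78.7 J/K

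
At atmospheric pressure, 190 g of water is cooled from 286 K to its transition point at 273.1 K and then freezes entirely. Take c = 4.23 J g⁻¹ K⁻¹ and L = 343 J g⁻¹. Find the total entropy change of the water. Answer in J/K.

Cooling step: ΔS₁ = m c ln(T_tr/T_i) = 190 × 4.23 × ln(273.1/286) = -37.09 J/K.
Phase change: ΔS₂ = −mL/T_tr = −190 × 343 / 273.1 = -238.6 J/K.
ΔS_total = (-37.09) + (-238.6) = -276 J/K.

ΔS = -276 J/K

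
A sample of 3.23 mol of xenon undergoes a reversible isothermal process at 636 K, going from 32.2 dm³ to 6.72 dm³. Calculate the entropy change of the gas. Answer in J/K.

For an isothermal ideal gas ΔS_gas = nR ln(V₂/V₁) = 3.23 × 8.314 × ln(6.72/32.2) = -42.1 J/K.

ΔS_gas = -42.1 J/K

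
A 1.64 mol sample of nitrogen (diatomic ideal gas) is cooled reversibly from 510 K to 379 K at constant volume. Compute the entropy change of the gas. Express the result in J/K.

At constant volume, ΔS = nC_V ln(T₂/T₁) with C_V = 5R/2 = 20.79 J mol⁻¹ K⁻¹.
ΔS = 1.64 × 20.79 × ln(379/510) = -10.1 J/K.

ΔS = -10.1 J/K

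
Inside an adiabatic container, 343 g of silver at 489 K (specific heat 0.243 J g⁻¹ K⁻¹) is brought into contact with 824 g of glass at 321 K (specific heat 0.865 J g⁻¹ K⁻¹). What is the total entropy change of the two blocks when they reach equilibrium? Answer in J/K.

Energy balance: T_f = (m₁c₁T₁ + m₂c₂T₂)/(m₁c₁ + m₂c₂) = 338.59 K.
ΔS₁ = m₁c₁ ln(T_f/T₁) = 83.349 × ln(338.59/489) = -30.6371 J/K.
ΔS₂ = m₂c₂ ln(T_f/T₂) = 712.76 × ln(338.59/321) = 38.0225 J/K.
ΔS_total = -30.6371 + 38.0225 = 7.39 J/K.

ΔS_total = 7.39 J/K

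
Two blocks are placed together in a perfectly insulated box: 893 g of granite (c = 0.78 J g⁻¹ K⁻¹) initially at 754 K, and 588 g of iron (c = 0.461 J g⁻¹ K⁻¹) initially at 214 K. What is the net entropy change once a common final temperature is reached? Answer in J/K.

Energy balance: T_f = (m₁c₁T₁ + m₂c₂T₂)/(m₁c₁ + m₂c₂) = 602.72 K.
ΔS₁ = m₁c₁ ln(T_f/T₁) = 696.54 × ln(602.72/754) = -156 J/K.
ΔS₂ = m₂c₂ ln(T_f/T₂) = 271.068 × ln(602.72/214) = 280.7 J/K.
ΔS_total = -156 + 280.7 = 125 J/K.

ΔS_total = 125 J/K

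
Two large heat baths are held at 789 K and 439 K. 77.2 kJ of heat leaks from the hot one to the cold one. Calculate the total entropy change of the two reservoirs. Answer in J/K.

ΔS_total = 78 J/K

ΔS_hot = −Q/T_H = −77200/789 = -97.845 J/K and ΔS_cold = +Q/T_C = 77200/439 = 175.85 J/K.
ΔS_total = -97.845 + 175.85 = 78 J/K, positive as the second law requires.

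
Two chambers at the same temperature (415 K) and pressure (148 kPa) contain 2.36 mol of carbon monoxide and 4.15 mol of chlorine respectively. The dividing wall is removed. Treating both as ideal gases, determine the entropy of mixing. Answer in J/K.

ΔS_mix = 35.4 J/K

Mole fractions: x_A = 2.36/6.51 = 0.363, x_B = 0.637.
ΔS_mix = −R(n_A ln x_A + n_B ln x_B) = −8.314 × (2.36 ln 0.363 + 4.15 ln 0.637) = 35.4 J/K.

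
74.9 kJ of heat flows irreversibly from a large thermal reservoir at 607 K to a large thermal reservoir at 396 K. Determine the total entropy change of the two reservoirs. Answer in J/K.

ΔS_hot = −Q/T_H = −74900/607 = -123.4 J/K and ΔS_cold = +Q/T_C = 74900/396 = 189.1 J/K.
ΔS_total = -123.4 + 189.1 = 65.7 J/K, positive as the second law requires.

ΔS_total = 65.7 J/K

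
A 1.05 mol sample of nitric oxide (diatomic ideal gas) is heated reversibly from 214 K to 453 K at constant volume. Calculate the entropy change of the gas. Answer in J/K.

ΔS = 16.4 J/K

At constant volume, ΔS = nC_V ln(T₂/T₁) with C_V = 5R/2 = 20.79 J mol⁻¹ K⁻¹.
ΔS = 1.05 × 20.79 × ln(453/214) = 16.4 J/K.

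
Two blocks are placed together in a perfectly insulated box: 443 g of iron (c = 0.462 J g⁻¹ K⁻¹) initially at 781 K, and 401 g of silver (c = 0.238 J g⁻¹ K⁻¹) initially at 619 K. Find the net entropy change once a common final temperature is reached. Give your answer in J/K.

ΔS_total = 1.71 J/K

Energy balance: T_f = (m₁c₁T₁ + m₂c₂T₂)/(m₁c₁ + m₂c₂) = 729.48 K.
ΔS₁ = m₁c₁ ln(T_f/T₁) = 204.666 × ln(729.48/781) = -13.967 J/K.
ΔS₂ = m₂c₂ ln(T_f/T₂) = 95.438 × ln(729.48/619) = 15.674 J/K.
ΔS_total = -13.967 + 15.674 = 1.71 J/K.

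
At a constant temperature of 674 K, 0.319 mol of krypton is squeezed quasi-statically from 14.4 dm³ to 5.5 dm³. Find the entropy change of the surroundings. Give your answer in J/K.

For an isothermal ideal gas ΔS_gas = nR ln(V₂/V₁) = 0.319 × 8.314 × ln(5.5/14.4) = -2.55 J/K.
The process is reversible, so ΔS_surr = −ΔS_gas = 2.55 J/K and ΔS_universe = 0.

ΔS_surr = 2.55 J/K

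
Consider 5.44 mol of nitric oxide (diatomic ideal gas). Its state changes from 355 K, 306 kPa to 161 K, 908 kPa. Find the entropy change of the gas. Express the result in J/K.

ΔS = nC_p ln(T₂/T₁) − nR ln(P₂/P₁), with C_p = 7R/2 = 29.1 J mol⁻¹ K⁻¹ for a diatomic ideal gas.
ΔS = 5.44 × [29.1 × ln(161/355) − 8.314 × ln(908/306)] = -174 J/K.

ΔS = -174 J/K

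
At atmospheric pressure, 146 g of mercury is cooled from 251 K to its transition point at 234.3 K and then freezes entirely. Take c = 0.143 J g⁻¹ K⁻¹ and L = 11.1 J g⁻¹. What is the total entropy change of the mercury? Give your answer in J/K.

Cooling step: ΔS₁ = m c ln(T_tr/T_i) = 146 × 0.143 × ln(234.3/251) = -1.437 J/K.
Phase change: ΔS₂ = −mL/T_tr = −146 × 11.1 / 234.3 = -6.917 J/K.
ΔS_total = (-1.437) + (-6.917) = -8.35 J/K.

ΔS = -8.35 J/K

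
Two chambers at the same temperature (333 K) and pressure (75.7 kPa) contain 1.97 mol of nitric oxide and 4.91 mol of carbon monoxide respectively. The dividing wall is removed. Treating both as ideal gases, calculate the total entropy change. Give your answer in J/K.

Mole fractions: x_A = 1.97/6.88 = 0.286, x_B = 0.714.
ΔS_mix = −R(n_A ln x_A + n_B ln x_B) = −8.314 × (1.97 ln 0.286 + 4.91 ln 0.714) = 34.3 J/K.

ΔS_mix = 34.3 J/K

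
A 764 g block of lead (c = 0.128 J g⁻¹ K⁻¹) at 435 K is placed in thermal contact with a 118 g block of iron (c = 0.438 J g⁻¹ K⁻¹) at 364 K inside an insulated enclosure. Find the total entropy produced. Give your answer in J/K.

ΔS_total = 0.527 J/K

Energy balance: T_f = (m₁c₁T₁ + m₂c₂T₂)/(m₁c₁ + m₂c₂) = 410.45 K.
ΔS₁ = m₁c₁ ln(T_f/T₁) = 97.792 × ln(410.45/435) = -5.6808 J/K.
ΔS₂ = m₂c₂ ln(T_f/T₂) = 51.684 × ln(410.45/364) = 6.2073 J/K.
ΔS_total = -5.6808 + 6.2073 = 0.527 J/K.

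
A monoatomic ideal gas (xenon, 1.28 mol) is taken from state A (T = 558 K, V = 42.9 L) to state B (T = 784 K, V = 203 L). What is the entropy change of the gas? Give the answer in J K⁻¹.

Entropy is a state function: ΔS = nC_V ln(T₂/T₁) + nR ln(V₂/V₁), with C_V = 3R/2 = 12.47 J mol⁻¹ K⁻¹ for a monoatomic ideal gas.
ΔS = 1.28 × [12.47 × ln(784/558) + 8.314 × ln(203/42.9)] = 22 J/K.

ΔS = 22 J/K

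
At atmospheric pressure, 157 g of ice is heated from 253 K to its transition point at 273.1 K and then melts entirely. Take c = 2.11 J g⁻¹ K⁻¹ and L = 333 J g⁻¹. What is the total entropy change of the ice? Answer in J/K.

ΔS = 217 J/K

Warming step: ΔS₁ = m c ln(T_tr/T_i) = 157 × 2.11 × ln(273.1/253) = 25.33 J/K.
Phase change: ΔS₂ = +mL/T_tr = 157 × 333 / 273.1 = 191.4 J/K.
ΔS_total = (25.33) + (191.4) = 217 J/K.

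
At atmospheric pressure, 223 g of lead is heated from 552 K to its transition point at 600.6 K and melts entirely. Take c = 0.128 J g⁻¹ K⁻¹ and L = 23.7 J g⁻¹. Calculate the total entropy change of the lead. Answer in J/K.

Warming step: ΔS₁ = m c ln(T_tr/T_i) = 223 × 0.128 × ln(600.6/552) = 2.409 J/K.
Phase change: ΔS₂ = +mL/T_tr = 223 × 23.7 / 600.6 = 8.8 J/K.
ΔS_total = (2.409) + (8.8) = 11.2 J/K.

ΔS = 11.2 J/K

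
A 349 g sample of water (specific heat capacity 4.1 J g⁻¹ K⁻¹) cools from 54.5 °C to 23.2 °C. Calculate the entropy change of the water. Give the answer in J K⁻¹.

ΔS = -144 J/K

In kelvin: T₁ = 327.65 K, T₂ = 296.35 K. ΔS = ∫dQ_rev/T = m c ln(T₂/T₁) = 349 × 4.1 × ln(296.35/327.65) = -144 J/K.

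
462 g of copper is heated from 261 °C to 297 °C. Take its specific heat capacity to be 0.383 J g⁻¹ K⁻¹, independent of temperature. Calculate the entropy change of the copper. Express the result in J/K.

In kelvin: T₁ = 534.15 K, T₂ = 570.15 K. ΔS = ∫dQ_rev/T = m c ln(T₂/T₁) = 462 × 0.383 × ln(570.15/534.15) = 11.5 J/K.

ΔS = 11.5 J/K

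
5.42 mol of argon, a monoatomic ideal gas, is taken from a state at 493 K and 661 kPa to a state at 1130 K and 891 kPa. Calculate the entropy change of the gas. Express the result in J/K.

ΔS = 80 J/K

ΔS = nC_p ln(T₂/T₁) − nR ln(P₂/P₁), with C_p = 5R/2 = 20.79 J mol⁻¹ K⁻¹ for a monoatomic ideal gas.
ΔS = 5.42 × [20.79 × ln(1130/493) − 8.314 × ln(891/661)] = 80 J/K.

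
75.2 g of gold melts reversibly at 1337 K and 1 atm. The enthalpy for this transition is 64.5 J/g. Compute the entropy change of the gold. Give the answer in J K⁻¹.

ΔS = 3.63 J/K

Heat absorbed by the substance: Q = mL = 75.2 × 64.5 = 4850.4 J.
At constant T, ΔS = Q_rev/T = 4850.4 / 1337 = 3.63 J/K.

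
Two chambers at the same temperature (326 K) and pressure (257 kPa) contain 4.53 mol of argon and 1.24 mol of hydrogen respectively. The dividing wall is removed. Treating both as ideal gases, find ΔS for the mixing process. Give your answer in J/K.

ΔS_mix = 25 J/K

Mole fractions: x_A = 4.53/5.77 = 0.785, x_B = 0.215.
ΔS_mix = −R(n_A ln x_A + n_B ln x_B) = −8.314 × (4.53 ln 0.785 + 1.24 ln 0.215) = 25 J/K.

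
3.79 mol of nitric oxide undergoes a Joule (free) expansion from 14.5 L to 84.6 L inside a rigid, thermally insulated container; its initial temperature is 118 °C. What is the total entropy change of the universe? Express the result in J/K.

ΔS_universe = 55.6 J/K

For an ideal gas in free expansion Q = 0 and W = 0, so T is unchanged.
Entropy is a state function; using a reversible isothermal path, ΔS_gas = nR ln(V₂/V₁) = 3.79 × 8.314 × ln(84.6/14.5) = 55.6 J/K.
The insulated surroundings exchange no heat, so ΔS_surr = 0 and ΔS_universe = ΔS_gas.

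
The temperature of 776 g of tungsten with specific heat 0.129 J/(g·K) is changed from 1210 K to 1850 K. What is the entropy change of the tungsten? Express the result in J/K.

ΔS = 42.5 J/K

ΔS = ∫dQ_rev/T = m c ln(T₂/T₁) = 776 × 0.129 × ln(1850/1210) = 42.5 J/K.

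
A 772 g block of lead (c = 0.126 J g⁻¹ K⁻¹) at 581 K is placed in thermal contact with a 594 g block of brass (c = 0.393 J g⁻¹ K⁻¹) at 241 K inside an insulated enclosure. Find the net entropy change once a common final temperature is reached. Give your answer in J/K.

ΔS_total = 29.2 J/K

Energy balance: T_f = (m₁c₁T₁ + m₂c₂T₂)/(m₁c₁ + m₂c₂) = 341 K.
ΔS₁ = m₁c₁ ln(T_f/T₁) = 97.272 × ln(341/581) = -51.83 J/K.
ΔS₂ = m₂c₂ ln(T_f/T₂) = 233.442 × ln(341/241) = 81.03 J/K.
ΔS_total = -51.83 + 81.03 = 29.2 J/K.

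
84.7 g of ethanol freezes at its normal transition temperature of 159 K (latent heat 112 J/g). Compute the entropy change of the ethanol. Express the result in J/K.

Heat released by the substance: Q = −mL = −84.7 × 112 = −9486.4 J.
At constant T, ΔS = Q_rev/T = −9486.4 / 159 = -59.7 J/K.

ΔS = -59.7 J/K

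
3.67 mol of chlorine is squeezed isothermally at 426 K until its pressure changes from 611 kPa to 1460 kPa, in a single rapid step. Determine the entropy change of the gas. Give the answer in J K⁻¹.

ΔS_gas = -26.6 J/K

Entropy is a state function, so ΔS_gas depends only on the end states.
For an isothermal ideal gas ΔS_gas = nR ln(P₁/P₂) = 3.67 × 8.314 × ln(611/1460) = -26.6 J/K.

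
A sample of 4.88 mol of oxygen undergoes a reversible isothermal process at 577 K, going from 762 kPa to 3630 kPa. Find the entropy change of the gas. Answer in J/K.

For an isothermal ideal gas ΔS_gas = nR ln(P₁/P₂) = 4.88 × 8.314 × ln(762/3630) = -63.3 J/K.

ΔS_gas = -63.3 J/K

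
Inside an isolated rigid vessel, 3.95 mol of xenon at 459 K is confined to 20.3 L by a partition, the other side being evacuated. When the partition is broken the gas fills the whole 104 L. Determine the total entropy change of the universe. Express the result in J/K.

ΔS_universe = 53.7 J/K

No heat is exchanged and no work is done, so the ideal-gas temperature stays constant.
Entropy is a state function; using a reversible isothermal path, ΔS_gas = nR ln(V₂/V₁) = 3.95 × 8.314 × ln(104/20.3) = 53.7 J/K.
The insulated surroundings exchange no heat, so ΔS_surr = 0 and ΔS_universe = ΔS_gas.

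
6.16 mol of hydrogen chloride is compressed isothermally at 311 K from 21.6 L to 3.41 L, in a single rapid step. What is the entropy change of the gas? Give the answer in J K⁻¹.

ΔS_gas = -94.5 J/K

Entropy is a state function, so ΔS_gas depends only on the end states.
For an isothermal ideal gas ΔS_gas = nR ln(V₂/V₁) = 6.16 × 8.314 × ln(3.41/21.6) = -94.5 J/K.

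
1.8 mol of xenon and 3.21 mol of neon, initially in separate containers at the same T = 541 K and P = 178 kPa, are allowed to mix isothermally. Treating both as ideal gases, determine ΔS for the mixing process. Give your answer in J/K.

ΔS_mix = 27.2 J/K

Mole fractions: x_A = 1.8/5.01 = 0.359, x_B = 0.641.
ΔS_mix = −R(n_A ln x_A + n_B ln x_B) = −8.314 × (1.8 ln 0.359 + 3.21 ln 0.641) = 27.2 J/K.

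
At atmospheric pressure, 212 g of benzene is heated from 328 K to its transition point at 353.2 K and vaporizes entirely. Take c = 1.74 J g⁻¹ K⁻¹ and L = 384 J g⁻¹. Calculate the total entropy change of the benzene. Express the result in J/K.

ΔS = 258 J/K

Warming step: ΔS₁ = m c ln(T_tr/T_i) = 212 × 1.74 × ln(353.2/328) = 27.3 J/K.
Phase change: ΔS₂ = +mL/T_tr = 212 × 384 / 353.2 = 230.5 J/K.
ΔS_total = (27.3) + (230.5) = 258 J/K.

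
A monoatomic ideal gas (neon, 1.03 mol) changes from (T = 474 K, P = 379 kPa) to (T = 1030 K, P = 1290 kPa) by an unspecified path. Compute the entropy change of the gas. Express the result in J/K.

ΔS = 6.13 J/K

ΔS = nC_p ln(T₂/T₁) − nR ln(P₂/P₁), with C_p = 5R/2 = 20.79 J mol⁻¹ K⁻¹ for a monoatomic ideal gas.
ΔS = 1.03 × [20.79 × ln(1030/474) − 8.314 × ln(1290/379)] = 6.13 J/K.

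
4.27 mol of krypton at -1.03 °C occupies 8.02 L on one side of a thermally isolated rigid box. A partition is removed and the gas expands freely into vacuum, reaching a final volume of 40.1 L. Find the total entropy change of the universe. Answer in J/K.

ΔS_universe = 57.1 J/K

For an ideal gas in free expansion Q = 0 and W = 0, so T is unchanged.
Entropy is a state function; using a reversible isothermal path, ΔS_gas = nR ln(V₂/V₁) = 4.27 × 8.314 × ln(40.1/8.02) = 57.1 J/K.
The insulated surroundings exchange no heat, so ΔS_surr = 0 and ΔS_universe = ΔS_gas.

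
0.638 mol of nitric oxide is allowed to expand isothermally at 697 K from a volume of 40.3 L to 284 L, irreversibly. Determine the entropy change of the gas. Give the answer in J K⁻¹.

Entropy is a state function, so ΔS_gas depends only on the end states.
For an isothermal ideal gas ΔS_gas = nR ln(V₂/V₁) = 0.638 × 8.314 × ln(284/40.3) = 10.4 J/K.

ΔS_gas = 10.4 J/K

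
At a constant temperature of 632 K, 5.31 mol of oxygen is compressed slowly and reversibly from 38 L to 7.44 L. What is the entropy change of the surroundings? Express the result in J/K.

ΔS_surr = 72 J/K

For an isothermal ideal gas ΔS_gas = nR ln(V₂/V₁) = 5.31 × 8.314 × ln(7.44/38) = -72 J/K.
The process is reversible, so ΔS_surr = −ΔS_gas = 72 J/K and ΔS_universe = 0.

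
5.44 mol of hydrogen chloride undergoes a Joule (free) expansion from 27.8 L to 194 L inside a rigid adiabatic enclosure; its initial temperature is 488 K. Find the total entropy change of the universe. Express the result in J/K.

For an ideal gas in free expansion Q = 0 and W = 0, so T is unchanged.
Entropy is a state function; using a reversible isothermal path, ΔS_gas = nR ln(V₂/V₁) = 5.44 × 8.314 × ln(194/27.8) = 87.9 J/K.
The insulated surroundings exchange no heat, so ΔS_surr = 0 and ΔS_universe = ΔS_gas.

ΔS_universe = 87.9 J/K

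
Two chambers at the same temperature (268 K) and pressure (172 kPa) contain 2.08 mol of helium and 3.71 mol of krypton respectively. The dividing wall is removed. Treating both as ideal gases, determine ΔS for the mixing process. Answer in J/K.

ΔS_mix = 31.4 J/K

Mole fractions: x_A = 2.08/5.79 = 0.359, x_B = 0.641.
ΔS_mix = −R(n_A ln x_A + n_B ln x_B) = −8.314 × (2.08 ln 0.359 + 3.71 ln 0.641) = 31.4 J/K.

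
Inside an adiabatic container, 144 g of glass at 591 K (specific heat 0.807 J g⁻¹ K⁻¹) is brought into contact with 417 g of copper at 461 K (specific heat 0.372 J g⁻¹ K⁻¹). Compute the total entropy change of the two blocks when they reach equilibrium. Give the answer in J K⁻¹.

Energy balance: T_f = (m₁c₁T₁ + m₂c₂T₂)/(m₁c₁ + m₂c₂) = 516.68 K.
ΔS₁ = m₁c₁ ln(T_f/T₁) = 116.208 × ln(516.68/591) = -15.62 J/K.
ΔS₂ = m₂c₂ ln(T_f/T₂) = 155.124 × ln(516.68/461) = 17.69 J/K.
ΔS_total = -15.62 + 17.69 = 2.07 J/K.

ΔS_total = 2.07 J/K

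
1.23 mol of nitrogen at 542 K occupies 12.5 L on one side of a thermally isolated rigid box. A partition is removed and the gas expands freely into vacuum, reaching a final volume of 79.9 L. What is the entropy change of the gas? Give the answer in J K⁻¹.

No heat is exchanged and no work is done, so the ideal-gas temperature stays constant.
Entropy is a state function; using a reversible isothermal path, ΔS_gas = nR ln(V₂/V₁) = 1.23 × 8.314 × ln(79.9/12.5) = 19 J/K.

ΔS_gas = 19 J/K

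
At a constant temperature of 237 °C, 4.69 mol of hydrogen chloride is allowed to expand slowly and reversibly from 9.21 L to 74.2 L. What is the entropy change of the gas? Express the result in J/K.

ΔS_gas = 81.4 J/K

For an isothermal ideal gas ΔS_gas = nR ln(V₂/V₁) = 4.69 × 8.314 × ln(74.2/9.21) = 81.4 J/K.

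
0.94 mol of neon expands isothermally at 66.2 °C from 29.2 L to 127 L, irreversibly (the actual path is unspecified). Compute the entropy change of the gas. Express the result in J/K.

Entropy is a state function, so ΔS_gas depends only on the end states.
For an isothermal ideal gas ΔS_gas = nR ln(V₂/V₁) = 0.94 × 8.314 × ln(127/29.2) = 11.5 J/K.

ΔS_gas = 11.5 J/K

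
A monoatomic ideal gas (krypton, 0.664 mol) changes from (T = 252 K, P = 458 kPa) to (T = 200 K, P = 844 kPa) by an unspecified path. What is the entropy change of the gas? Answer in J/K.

ΔS = nC_p ln(T₂/T₁) − nR ln(P₂/P₁), with C_p = 5R/2 = 20.79 J mol⁻¹ K⁻¹ for a monoatomic ideal gas.
ΔS = 0.664 × [20.79 × ln(200/252) − 8.314 × ln(844/458)] = -6.56 J/K.

ΔS = -6.56 J/K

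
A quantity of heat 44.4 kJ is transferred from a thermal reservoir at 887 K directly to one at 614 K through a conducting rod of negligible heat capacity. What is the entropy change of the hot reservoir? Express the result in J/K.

ΔS_hot = -50.1 J/K

The hot reservoir loses heat Q, so ΔS_hot = −Q/T_H = −44400/887 = -50.1 J/K.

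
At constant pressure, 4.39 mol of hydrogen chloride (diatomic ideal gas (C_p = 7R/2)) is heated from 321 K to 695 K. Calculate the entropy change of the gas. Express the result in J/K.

ΔS = 98.7 J/K

At constant pressure, ΔS = nC_p ln(T₂/T₁) with C_p = 7R/2 = 29.1 J mol⁻¹ K⁻¹.
ΔS = 4.39 × 29.1 × ln(695/321) = 98.7 J/K.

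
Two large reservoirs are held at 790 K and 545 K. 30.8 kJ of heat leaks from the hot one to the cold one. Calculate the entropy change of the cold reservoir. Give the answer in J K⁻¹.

The cold reservoir gains heat Q, so ΔS_cold = +Q/T_C = 30800/545 = 56.5 J/K.

ΔS_cold = 56.5 J/K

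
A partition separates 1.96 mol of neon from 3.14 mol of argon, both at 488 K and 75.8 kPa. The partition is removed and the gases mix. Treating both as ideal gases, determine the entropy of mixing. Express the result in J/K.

ΔS_mix = 28.2 J/K

Mole fractions: x_A = 1.96/5.1 = 0.384, x_B = 0.616.
ΔS_mix = −R(n_A ln x_A + n_B ln x_B) = −8.314 × (1.96 ln 0.384 + 3.14 ln 0.616) = 28.2 J/K.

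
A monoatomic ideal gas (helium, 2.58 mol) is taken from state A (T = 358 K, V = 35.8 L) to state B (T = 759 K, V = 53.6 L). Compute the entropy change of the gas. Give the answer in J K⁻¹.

Entropy is a state function: ΔS = nC_V ln(T₂/T₁) + nR ln(V₂/V₁), with C_V = 3R/2 = 12.47 J mol⁻¹ K⁻¹ for a monoatomic ideal gas.
ΔS = 2.58 × [12.47 × ln(759/358) + 8.314 × ln(53.6/35.8)] = 32.8 J/K.

ΔS = 32.8 J/K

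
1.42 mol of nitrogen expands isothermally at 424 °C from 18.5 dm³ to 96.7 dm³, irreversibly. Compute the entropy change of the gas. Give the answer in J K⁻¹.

ΔS_gas = 19.5 J/K

Entropy is a state function, so ΔS_gas depends only on the end states.
For an isothermal ideal gas ΔS_gas = nR ln(V₂/V₁) = 1.42 × 8.314 × ln(96.7/18.5) = 19.5 J/K.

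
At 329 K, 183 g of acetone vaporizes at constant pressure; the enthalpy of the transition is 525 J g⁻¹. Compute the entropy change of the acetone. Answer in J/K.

Heat absorbed by the substance: Q = mL = 183 × 525 = 96075 J.
At constant T, ΔS = Q_rev/T = 96075 / 329 = 292 J/K.

ΔS = 292 J/K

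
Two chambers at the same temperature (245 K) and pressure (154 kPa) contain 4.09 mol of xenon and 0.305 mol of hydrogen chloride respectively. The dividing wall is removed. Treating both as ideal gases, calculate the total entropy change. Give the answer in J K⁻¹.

Mole fractions: x_A = 4.09/4.39 = 0.931, x_B = 0.0694.
ΔS_mix = −R(n_A ln x_A + n_B ln x_B) = −8.314 × (4.09 ln 0.931 + 0.305 ln 0.0694) = 9.21 J/K.

ΔS_mix = 9.21 J/K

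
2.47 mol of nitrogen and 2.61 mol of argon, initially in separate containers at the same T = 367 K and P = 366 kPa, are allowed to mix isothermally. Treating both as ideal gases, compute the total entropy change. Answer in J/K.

ΔS_mix = 29.3 J/K

Mole fractions: x_A = 2.47/5.08 = 0.486, x_B = 0.514.
ΔS_mix = −R(n_A ln x_A + n_B ln x_B) = −8.314 × (2.47 ln 0.486 + 2.61 ln 0.514) = 29.3 J/K.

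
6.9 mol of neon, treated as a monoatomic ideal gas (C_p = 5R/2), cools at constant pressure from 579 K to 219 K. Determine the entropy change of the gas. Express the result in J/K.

ΔS = -139 J/K

At constant pressure, ΔS = nC_p ln(T₂/T₁) with C_p = 5R/2 = 20.79 J mol⁻¹ K⁻¹.
ΔS = 6.9 × 20.79 × ln(219/579) = -139 J/K.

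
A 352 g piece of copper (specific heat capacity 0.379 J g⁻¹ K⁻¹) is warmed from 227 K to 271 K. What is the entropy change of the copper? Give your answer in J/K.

ΔS = ∫dQ_rev/T = m c ln(T₂/T₁) = 352 × 0.379 × ln(271/227) = 23.6 J/K.

ΔS = 23.6 J/K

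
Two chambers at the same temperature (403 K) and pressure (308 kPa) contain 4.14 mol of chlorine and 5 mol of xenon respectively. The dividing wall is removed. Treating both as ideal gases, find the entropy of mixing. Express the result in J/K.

ΔS_mix = 52.3 J/K

Mole fractions: x_A = 4.14/9.14 = 0.453, x_B = 0.547.
ΔS_mix = −R(n_A ln x_A + n_B ln x_B) = −8.314 × (4.14 ln 0.453 + 5 ln 0.547) = 52.3 J/K.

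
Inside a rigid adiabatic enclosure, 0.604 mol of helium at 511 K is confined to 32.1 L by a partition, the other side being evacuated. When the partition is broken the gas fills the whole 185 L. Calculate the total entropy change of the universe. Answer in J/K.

For an ideal gas in free expansion Q = 0 and W = 0, so T is unchanged.
Entropy is a state function; using a reversible isothermal path, ΔS_gas = nR ln(V₂/V₁) = 0.604 × 8.314 × ln(185/32.1) = 8.8 J/K.
The insulated surroundings exchange no heat, so ΔS_surr = 0 and ΔS_universe = ΔS_gas.

ΔS_universe = 8.8 J/K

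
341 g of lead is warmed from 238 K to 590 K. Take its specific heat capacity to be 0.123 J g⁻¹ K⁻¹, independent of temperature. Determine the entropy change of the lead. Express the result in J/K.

ΔS = 38.1 J/K

ΔS = ∫dQ_rev/T = m c ln(T₂/T₁) = 341 × 0.123 × ln(590/238) = 38.1 J/K.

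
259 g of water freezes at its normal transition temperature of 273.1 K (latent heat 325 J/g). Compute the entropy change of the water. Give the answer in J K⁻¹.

Heat released by the substance: Q = −mL = −259 × 325 = −84175 J.
At constant T, ΔS = Q_rev/T = −84175 / 273.1 = -308 J/K.

ΔS = -308 J/K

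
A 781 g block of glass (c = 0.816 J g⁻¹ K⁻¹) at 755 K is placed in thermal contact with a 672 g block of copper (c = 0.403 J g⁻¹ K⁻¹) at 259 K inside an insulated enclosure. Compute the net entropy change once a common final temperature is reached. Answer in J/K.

Energy balance: T_f = (m₁c₁T₁ + m₂c₂T₂)/(m₁c₁ + m₂c₂) = 607.08 K.
ΔS₁ = m₁c₁ ln(T_f/T₁) = 637.296 × ln(607.08/755) = -139 J/K.
ΔS₂ = m₂c₂ ln(T_f/T₂) = 270.816 × ln(607.08/259) = 230.7 J/K.
ΔS_total = -139 + 230.7 = 91.7 J/K.

ΔS_total = 91.7 J/K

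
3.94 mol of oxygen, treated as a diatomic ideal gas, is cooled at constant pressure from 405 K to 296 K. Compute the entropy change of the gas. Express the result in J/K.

ΔS = -35.9 J/K

At constant pressure, ΔS = nC_p ln(T₂/T₁) with C_p = 7R/2 = 29.1 J mol⁻¹ K⁻¹.
ΔS = 3.94 × 29.1 × ln(296/405) = -35.9 J/K.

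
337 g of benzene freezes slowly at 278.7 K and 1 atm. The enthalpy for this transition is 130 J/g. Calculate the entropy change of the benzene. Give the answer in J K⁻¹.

ΔS = -157 J/K

Heat released by the substance: Q = −mL = −337 × 130 = −43810 J.
At constant T, ΔS = Q_rev/T = −43810 / 278.7 = -157 J/K.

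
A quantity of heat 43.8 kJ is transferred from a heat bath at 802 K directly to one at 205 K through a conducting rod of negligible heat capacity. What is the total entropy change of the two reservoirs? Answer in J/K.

ΔS_total = 159 J/K

ΔS_hot = −Q/T_H = −43800/802 = -54.61 J/K and ΔS_cold = +Q/T_C = 43800/205 = 213.7 J/K.
ΔS_total = -54.61 + 213.7 = 159 J/K, positive as the second law requires.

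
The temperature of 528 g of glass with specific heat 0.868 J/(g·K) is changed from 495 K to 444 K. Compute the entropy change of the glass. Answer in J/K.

ΔS = -49.8 J/K

ΔS = ∫dQ_rev/T = m c ln(T₂/T₁) = 528 × 0.868 × ln(444/495) = -49.8 J/K.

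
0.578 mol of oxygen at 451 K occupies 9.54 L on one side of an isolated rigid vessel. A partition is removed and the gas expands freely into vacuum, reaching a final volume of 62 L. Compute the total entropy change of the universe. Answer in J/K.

No heat is exchanged and no work is done, so the ideal-gas temperature stays constant.
Entropy is a state function; using a reversible isothermal path, ΔS_gas = nR ln(V₂/V₁) = 0.578 × 8.314 × ln(62/9.54) = 8.99 J/K.
The insulated surroundings exchange no heat, so ΔS_surr = 0 and ΔS_universe = ΔS_gas.

ΔS_universe = 8.99 J/K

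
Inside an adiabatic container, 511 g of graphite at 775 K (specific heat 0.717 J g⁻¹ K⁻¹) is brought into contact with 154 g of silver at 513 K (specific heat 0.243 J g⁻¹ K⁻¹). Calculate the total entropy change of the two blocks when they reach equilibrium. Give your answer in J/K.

Energy balance: T_f = (m₁c₁T₁ + m₂c₂T₂)/(m₁c₁ + m₂c₂) = 750.72 K.
ΔS₁ = m₁c₁ ln(T_f/T₁) = 366.387 × ln(750.72/775) = -11.66 J/K.
ΔS₂ = m₂c₂ ln(T_f/T₂) = 37.422 × ln(750.72/513) = 14.25 J/K.
ΔS_total = -11.66 + 14.25 = 2.59 J/K.

ΔS_total = 2.59 J/K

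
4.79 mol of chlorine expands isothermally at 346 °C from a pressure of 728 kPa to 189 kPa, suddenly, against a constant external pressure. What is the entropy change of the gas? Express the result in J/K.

ΔS_gas = 53.7 J/K

Entropy is a state function, so ΔS_gas depends only on the end states.
For an isothermal ideal gas ΔS_gas = nR ln(P₁/P₂) = 4.79 × 8.314 × ln(728/189) = 53.7 J/K.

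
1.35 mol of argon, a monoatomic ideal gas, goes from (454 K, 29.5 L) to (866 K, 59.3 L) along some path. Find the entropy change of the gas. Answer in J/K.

Entropy is a state function: ΔS = nC_V ln(T₂/T₁) + nR ln(V₂/V₁), with C_V = 3R/2 = 12.47 J mol⁻¹ K⁻¹ for a monoatomic ideal gas.
ΔS = 1.35 × [12.47 × ln(866/454) + 8.314 × ln(59.3/29.5)] = 18.7 J/K.

ΔS = 18.7 J/K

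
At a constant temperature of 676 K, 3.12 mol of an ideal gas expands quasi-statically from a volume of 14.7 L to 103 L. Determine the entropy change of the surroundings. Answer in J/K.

For an isothermal ideal gas ΔS_gas = nR ln(V₂/V₁) = 3.12 × 8.314 × ln(103/14.7) = 50.5 J/K.
The process is reversible, so ΔS_surr = −ΔS_gas = -50.5 J/K and ΔS_universe = 0.

ΔS_surr = -50.5 J/K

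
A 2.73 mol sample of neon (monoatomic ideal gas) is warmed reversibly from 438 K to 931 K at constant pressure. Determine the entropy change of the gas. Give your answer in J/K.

At constant pressure, ΔS = nC_p ln(T₂/T₁) with C_p = 5R/2 = 20.79 J mol⁻¹ K⁻¹.
ΔS = 2.73 × 20.79 × ln(931/438) = 42.8 J/K.

ΔS = 42.8 J/K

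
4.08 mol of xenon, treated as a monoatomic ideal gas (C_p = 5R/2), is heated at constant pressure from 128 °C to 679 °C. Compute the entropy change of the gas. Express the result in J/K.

ΔS = 73.3 J/K

In kelvin: T₁ = 401.15 K, T₂ = 952.15 K. At constant pressure, ΔS = nC_p ln(T₂/T₁) with C_p = 5R/2 = 20.79 J mol⁻¹ K⁻¹.
ΔS = 4.08 × 20.79 × ln(952.15/401.15) = 73.3 J/K.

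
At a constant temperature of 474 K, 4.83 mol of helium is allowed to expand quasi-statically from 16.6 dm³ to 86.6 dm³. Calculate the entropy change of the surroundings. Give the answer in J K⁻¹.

For an isothermal ideal gas ΔS_gas = nR ln(V₂/V₁) = 4.83 × 8.314 × ln(86.6/16.6) = 66.3 J/K.
The process is reversible, so ΔS_surr = −ΔS_gas = -66.3 J/K and ΔS_universe = 0.

ΔS_surr = -66.3 J/K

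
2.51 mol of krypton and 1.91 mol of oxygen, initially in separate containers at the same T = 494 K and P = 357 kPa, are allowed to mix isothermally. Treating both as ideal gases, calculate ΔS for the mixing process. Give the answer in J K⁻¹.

Mole fractions: x_A = 2.51/4.42 = 0.568, x_B = 0.432.
ΔS_mix = −R(n_A ln x_A + n_B ln x_B) = −8.314 × (2.51 ln 0.568 + 1.91 ln 0.432) = 25.1 J/K.

ΔS_mix = 25.1 J/K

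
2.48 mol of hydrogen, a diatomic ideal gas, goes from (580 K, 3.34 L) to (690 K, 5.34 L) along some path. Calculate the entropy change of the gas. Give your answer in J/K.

ΔS = 18.6 J/K

Entropy is a state function: ΔS = nC_V ln(T₂/T₁) + nR ln(V₂/V₁), with C_V = 5R/2 = 20.79 J mol⁻¹ K⁻¹ for a diatomic ideal gas.
ΔS = 2.48 × [20.79 × ln(690/580) + 8.314 × ln(5.34/3.34)] = 18.6 J/K.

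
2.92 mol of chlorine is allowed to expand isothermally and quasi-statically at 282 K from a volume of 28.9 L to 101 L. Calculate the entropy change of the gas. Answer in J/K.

ΔS_gas = 30.4 J/K

For an isothermal ideal gas ΔS_gas = nR ln(V₂/V₁) = 2.92 × 8.314 × ln(101/28.9) = 30.4 J/K.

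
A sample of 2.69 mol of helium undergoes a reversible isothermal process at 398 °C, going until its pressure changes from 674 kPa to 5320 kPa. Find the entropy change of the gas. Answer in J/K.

ΔS_gas = -46.2 J/K

For an isothermal ideal gas ΔS_gas = nR ln(P₁/P₂) = 2.69 × 8.314 × ln(674/5320) = -46.2 J/K.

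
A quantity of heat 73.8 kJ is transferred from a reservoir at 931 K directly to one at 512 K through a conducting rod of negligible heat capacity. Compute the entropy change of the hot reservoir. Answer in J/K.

The hot reservoir loses heat Q, so ΔS_hot = −Q/T_H = −73800/931 = -79.3 J/K.

ΔS_hot = -79.3 J/K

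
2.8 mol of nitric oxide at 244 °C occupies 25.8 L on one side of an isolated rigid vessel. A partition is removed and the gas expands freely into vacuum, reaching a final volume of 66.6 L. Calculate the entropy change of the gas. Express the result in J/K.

No heat is exchanged and no work is done, so the ideal-gas temperature stays constant.
Entropy is a state function; using a reversible isothermal path, ΔS_gas = nR ln(V₂/V₁) = 2.8 × 8.314 × ln(66.6/25.8) = 22.1 J/K.

ΔS_gas = 22.1 J/K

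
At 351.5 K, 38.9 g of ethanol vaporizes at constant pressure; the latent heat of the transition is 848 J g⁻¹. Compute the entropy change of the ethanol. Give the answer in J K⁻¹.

Heat absorbed by the substance: Q = mL = 38.9 × 848 = 32987.2 J.
At constant T, ΔS = Q_rev/T = 32987.2 / 351.5 = 93.8 J/K.

ΔS = 93.8 J/K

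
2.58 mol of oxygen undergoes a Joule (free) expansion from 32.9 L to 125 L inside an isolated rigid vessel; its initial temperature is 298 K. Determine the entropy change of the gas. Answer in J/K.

For an ideal gas in free expansion Q = 0 and W = 0, so T is unchanged.
Entropy is a state function; using a reversible isothermal path, ΔS_gas = nR ln(V₂/V₁) = 2.58 × 8.314 × ln(125/32.9) = 28.6 J/K.

ΔS_gas = 28.6 J/K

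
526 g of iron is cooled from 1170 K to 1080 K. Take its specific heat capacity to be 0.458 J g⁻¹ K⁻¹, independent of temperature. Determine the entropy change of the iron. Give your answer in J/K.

ΔS = -19.3 J/K

ΔS = ∫dQ_rev/T = m c ln(T₂/T₁) = 526 × 0.458 × ln(1080/1170) = -19.3 J/K.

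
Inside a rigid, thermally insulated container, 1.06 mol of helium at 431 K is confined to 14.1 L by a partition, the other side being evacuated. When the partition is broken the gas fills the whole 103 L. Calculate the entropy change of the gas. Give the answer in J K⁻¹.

ΔS_gas = 17.5 J/K

No heat is exchanged and no work is done, so the ideal-gas temperature stays constant.
Entropy is a state function; using a reversible isothermal path, ΔS_gas = nR ln(V₂/V₁) = 1.06 × 8.314 × ln(103/14.1) = 17.5 J/K.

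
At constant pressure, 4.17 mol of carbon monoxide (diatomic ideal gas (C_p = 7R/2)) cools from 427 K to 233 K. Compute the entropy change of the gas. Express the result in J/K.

At constant pressure, ΔS = nC_p ln(T₂/T₁) with C_p = 7R/2 = 29.1 J mol⁻¹ K⁻¹.
ΔS = 4.17 × 29.1 × ln(233/427) = -73.5 J/K.

ΔS = -73.5 J/K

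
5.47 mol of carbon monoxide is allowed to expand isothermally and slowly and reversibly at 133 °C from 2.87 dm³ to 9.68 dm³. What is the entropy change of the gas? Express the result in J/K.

ΔS_gas = 55.3 J/K

For an isothermal ideal gas ΔS_gas = nR ln(V₂/V₁) = 5.47 × 8.314 × ln(9.68/2.87) = 55.3 J/K.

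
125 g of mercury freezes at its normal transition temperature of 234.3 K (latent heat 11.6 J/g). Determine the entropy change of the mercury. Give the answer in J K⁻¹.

Heat released by the substance: Q = −mL = −125 × 11.6 = −1450 J.
At constant T, ΔS = Q_rev/T = −1450 / 234.3 = -6.19 J/K.

ΔS = -6.19 J/K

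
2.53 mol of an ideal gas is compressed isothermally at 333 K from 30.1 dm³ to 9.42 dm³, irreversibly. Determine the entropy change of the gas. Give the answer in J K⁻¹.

ΔS_gas = -24.4 J/K

Entropy is a state function, so ΔS_gas depends only on the end states.
For an isothermal ideal gas ΔS_gas = nR ln(V₂/V₁) = 2.53 × 8.314 × ln(9.42/30.1) = -24.4 J/K.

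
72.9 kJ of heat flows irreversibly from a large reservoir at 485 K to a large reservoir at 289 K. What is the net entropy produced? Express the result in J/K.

ΔS_hot = −Q/T_H = −72900/485 = -150.3 J/K and ΔS_cold = +Q/T_C = 72900/289 = 252.2 J/K.
ΔS_total = -150.3 + 252.2 = 102 J/K, positive as the second law requires.

ΔS_total = 102 J/K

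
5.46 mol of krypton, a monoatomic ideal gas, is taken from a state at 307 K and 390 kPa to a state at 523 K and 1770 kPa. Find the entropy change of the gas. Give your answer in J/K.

ΔS = nC_p ln(T₂/T₁) − nR ln(P₂/P₁), with C_p = 5R/2 = 20.79 J mol⁻¹ K⁻¹ for a monoatomic ideal gas.
ΔS = 5.46 × [20.79 × ln(523/307) − 8.314 × ln(1770/390)] = -8.21 J/K.

ΔS = -8.21 J/K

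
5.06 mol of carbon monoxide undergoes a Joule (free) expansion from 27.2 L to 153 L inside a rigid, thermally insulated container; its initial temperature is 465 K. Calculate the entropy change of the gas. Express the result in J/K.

No heat is exchanged and no work is done, so the ideal-gas temperature stays constant.
Entropy is a state function; using a reversible isothermal path, ΔS_gas = nR ln(V₂/V₁) = 5.06 × 8.314 × ln(153/27.2) = 72.7 J/K.

ΔS_gas = 72.7 J/K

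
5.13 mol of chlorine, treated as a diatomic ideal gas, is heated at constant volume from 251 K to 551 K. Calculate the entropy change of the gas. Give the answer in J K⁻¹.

At constant volume, ΔS = nC_V ln(T₂/T₁) with C_V = 5R/2 = 20.79 J mol⁻¹ K⁻¹.
ΔS = 5.13 × 20.79 × ln(551/251) = 83.8 J/K.

ΔS = 83.8 J/K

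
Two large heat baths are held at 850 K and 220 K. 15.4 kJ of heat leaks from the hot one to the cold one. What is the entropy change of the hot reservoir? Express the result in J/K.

ΔS_hot = -18.1 J/K

The hot reservoir loses heat Q, so ΔS_hot = −Q/T_H = −15400/850 = -18.1 J/K.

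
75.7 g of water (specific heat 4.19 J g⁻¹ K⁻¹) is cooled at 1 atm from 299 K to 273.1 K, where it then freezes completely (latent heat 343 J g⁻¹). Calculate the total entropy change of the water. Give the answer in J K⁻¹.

ΔS = -124 J/K

Cooling step: ΔS₁ = m c ln(T_tr/T_i) = 75.7 × 4.19 × ln(273.1/299) = -28.74 J/K.
Phase change: ΔS₂ = −mL/T_tr = −75.7 × 343 / 273.1 = -95.08 J/K.
ΔS_total = (-28.74) + (-95.08) = -124 J/K.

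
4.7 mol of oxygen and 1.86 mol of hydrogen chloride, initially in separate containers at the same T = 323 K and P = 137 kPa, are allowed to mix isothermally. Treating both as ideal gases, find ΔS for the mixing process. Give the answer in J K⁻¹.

Mole fractions: x_A = 4.7/6.56 = 0.716, x_B = 0.284.
ΔS_mix = −R(n_A ln x_A + n_B ln x_B) = −8.314 × (4.7 ln 0.716 + 1.86 ln 0.284) = 32.5 J/K.

ΔS_mix = 32.5 J/K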